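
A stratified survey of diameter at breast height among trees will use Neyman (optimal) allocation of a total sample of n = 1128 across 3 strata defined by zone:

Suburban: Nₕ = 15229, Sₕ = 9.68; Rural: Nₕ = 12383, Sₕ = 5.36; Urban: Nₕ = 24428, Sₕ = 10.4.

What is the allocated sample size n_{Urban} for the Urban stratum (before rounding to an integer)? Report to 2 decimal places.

Neyman allocation: nₕ = n·NₕSₕ / Σⱼ NⱼSⱼ.
Σ NⱼSⱼ = 15229·9.68 + 12383·5.36 + 24428·10.4 = 467840.8.
n_{Urban} = 1128·24428·10.4 / 467840.8 = 612.54.

612.54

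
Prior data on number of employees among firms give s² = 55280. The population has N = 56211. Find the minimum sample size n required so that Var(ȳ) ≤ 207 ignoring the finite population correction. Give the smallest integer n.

268

Without fpc, n₀ = s²/D = 55280/207 = 267.0531.
Rounding up, n = 268.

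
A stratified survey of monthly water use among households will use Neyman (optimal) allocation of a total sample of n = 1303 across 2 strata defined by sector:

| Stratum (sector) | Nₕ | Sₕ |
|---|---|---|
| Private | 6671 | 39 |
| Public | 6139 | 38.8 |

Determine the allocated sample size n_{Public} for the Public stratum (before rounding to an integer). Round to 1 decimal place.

622.8

Neyman allocation: nₕ = n·NₕSₕ / Σⱼ NⱼSⱼ.
Σ NⱼSⱼ = 6671·39 + 6139·38.8 = 498362.2.
n_{Public} = 1303·6139·38.8 / 498362.2 = 622.8.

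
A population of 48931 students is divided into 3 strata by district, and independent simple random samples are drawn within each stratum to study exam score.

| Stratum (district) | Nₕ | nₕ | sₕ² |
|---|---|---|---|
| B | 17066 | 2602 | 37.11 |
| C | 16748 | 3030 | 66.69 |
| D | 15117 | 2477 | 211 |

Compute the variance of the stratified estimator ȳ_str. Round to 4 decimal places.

Var(ȳ_str) = Σₕ Wₕ²(1 − fₕ)sₕ²/nₕ with Wₕ = Nₕ/N, N = 48931.
B: Wₕ = 0.34877685; term = 0.34877685²·(1 − 0.15246689)·37.11/2602 = 0.0014704005.
C: Wₕ = 0.34227790; term = 0.34227790²·(1 − 0.18091712)·66.69/3030 = 0.0021120474.
D: Wₕ = 0.30894525; term = 0.30894525²·(1 − 0.16385526)·211/2477 = 0.0067983098.
Sum = 0.010380758.

0.0104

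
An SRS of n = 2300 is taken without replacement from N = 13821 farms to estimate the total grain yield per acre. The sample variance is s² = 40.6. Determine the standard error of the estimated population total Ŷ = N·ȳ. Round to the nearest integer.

Var(Ŷ) = N²·Var(ȳ) = N²·(1 − n/N)·s²/n.
f = 2300/13821 = 0.16641343; Var(ȳ) = 0.83358657·40.6/2300 = 0.014714615.
Var(Ŷ) = 13821² · 0.014714615 = 2.8107864 × 10^6.
SE(Ŷ) = √(2.8107864 × 10^6) = 1677.

1677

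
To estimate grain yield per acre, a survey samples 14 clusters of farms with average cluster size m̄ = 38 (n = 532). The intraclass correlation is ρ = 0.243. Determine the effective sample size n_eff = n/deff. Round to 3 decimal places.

deff = 1 + (38 − 1)·0.243 = 1 + 8.991 = 9.991.
n_eff = 532 / 9.991 = 53.248.

53.248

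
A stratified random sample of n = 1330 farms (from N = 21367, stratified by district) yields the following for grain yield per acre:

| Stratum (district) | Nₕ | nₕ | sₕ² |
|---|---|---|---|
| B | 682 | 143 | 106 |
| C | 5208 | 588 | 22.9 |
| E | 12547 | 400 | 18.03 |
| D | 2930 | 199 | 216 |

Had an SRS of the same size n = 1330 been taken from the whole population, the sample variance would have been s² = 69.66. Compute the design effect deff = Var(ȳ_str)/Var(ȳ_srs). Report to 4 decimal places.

0.7476

Var(ȳ_str) = Σ Wₕ²(1−fₕ)sₕ²/nₕ with Wₕ = Nₕ/21367:
  B: (682/21367)²·(1−143/682)·106/143 = 5.9683718 × 10^-4
  C: (5208/21367)²·(1−588/5208)·22.9/588 = 0.002052504
  E: (12547/21367)²·(1−400/12547)·18.03/400 = 0.015047265
  D: (2930/21367)²·(1−199/2930)·216/199 = 0.019024046
  → Var(ȳ_str) = 0.036720652.
Var(ȳ_srs) = (1 − 1330/21367)·69.66/1330 = 0.049115772.
deff = 0.036720652 / 0.049115772 = 0.7476.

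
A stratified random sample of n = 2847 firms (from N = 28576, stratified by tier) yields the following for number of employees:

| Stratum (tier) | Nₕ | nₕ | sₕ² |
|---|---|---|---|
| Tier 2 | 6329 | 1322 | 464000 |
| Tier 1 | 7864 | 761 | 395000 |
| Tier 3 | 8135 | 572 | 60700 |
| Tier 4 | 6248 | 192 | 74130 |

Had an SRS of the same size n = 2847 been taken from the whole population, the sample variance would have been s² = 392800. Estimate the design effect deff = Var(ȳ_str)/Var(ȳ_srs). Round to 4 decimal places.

Var(ȳ_str) = Σ Wₕ²(1−fₕ)sₕ²/nₕ with Wₕ = Nₕ/28576:
  Tier 2: (6329/28576)²·(1−1322/6329)·464000/1322 = 13.620603
  Tier 1: (7864/28576)²·(1−761/7864)·395000/761 = 35.505439
  Tier 3: (8135/28576)²·(1−572/8135)·60700/572 = 7.995423
  Tier 4: (6248/28576)²·(1−192/6248)·74130/192 = 17.890265
  → Var(ȳ_str) = 75.01173.
Var(ȳ_srs) = (1 − 2847/28576)·392800/2847 = 124.22399.
deff = 75.01173 / 124.22399 = 0.6038.

0.6038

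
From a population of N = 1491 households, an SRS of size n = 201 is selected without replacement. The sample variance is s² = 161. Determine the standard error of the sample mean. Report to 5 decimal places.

0.83247

Under SRS without replacement, Var(ȳ) = (1 − f)·s²/n with f = n/N = 201/1491 = 0.13480885.
Var(ȳ) = (1 − 0.13480885)·161/201 = 0.86519115·0.80099502 = 0.6930138.
SE(ȳ) = √(0.6930138) = 0.83247.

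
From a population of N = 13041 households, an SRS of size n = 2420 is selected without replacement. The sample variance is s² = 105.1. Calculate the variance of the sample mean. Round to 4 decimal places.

0.0354

Under SRS without replacement, Var(ȳ) = (1 − f)·s²/n with f = n/N = 2420/13041 = 0.18556859.
Var(ȳ) = (1 − 0.18556859)·105.1/2420 = 0.81443141·0.043429752 = 0.035370554.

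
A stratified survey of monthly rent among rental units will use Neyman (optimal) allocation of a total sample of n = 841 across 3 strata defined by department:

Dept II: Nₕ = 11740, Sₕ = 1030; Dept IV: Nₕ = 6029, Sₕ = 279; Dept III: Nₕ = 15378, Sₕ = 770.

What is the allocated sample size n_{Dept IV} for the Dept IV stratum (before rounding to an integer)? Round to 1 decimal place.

Neyman allocation: nₕ = n·NₕSₕ / Σⱼ NⱼSⱼ.
Σ NⱼSⱼ = 11740·1030 + 6029·279 + 15378·770 = 2.5615351 × 10^7.
n_{Dept IV} = 841·6029·279 / (2.5615351 × 10^7) = 55.2.

55.2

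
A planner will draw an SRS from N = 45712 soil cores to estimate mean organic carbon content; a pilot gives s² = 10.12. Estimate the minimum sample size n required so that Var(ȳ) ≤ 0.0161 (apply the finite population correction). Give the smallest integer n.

621

Without fpc, n₀ = s²/D = 10.12/0.0161 = 628.5714.
With fpc, (1 − n/N)·s²/n ≤ D requires n ≥ n₀/(1 + n₀/N) = 628.5714/(1 + 628.5714/45712) = 620.0454.
Rounding up, n = 621.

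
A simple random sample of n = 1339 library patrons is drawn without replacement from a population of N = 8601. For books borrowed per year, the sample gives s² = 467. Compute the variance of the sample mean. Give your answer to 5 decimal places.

0.29447

Under SRS without replacement, Var(ȳ) = (1 − f)·s²/n with f = n/N = 1339/8601 = 0.15567957.
Var(ȳ) = (1 − 0.15567957)·467/1339 = 0.84432043·0.34876774 = 0.29447173.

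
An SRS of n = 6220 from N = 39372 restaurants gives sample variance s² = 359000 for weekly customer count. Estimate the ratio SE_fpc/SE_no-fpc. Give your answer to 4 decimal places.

0.9176

f = n/N = 6220/39372 = 0.15798029.
SE_no-fpc = √(s²/n) = 7.5971733; SE_fpc = √((1−f)s²/n) = 6.9712902.
Ratio = √(1−f) = 0.91761632.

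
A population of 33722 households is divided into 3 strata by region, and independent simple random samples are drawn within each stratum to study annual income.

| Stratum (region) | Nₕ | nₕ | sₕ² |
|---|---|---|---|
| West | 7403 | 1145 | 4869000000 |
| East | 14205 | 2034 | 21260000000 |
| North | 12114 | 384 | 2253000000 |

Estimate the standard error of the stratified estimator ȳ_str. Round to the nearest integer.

Var(ȳ_str) = Σₕ Wₕ²(1 − fₕ)sₕ²/nₕ with Wₕ = Nₕ/N, N = 33722.
West: Wₕ = 0.21953028; term = 0.21953028²·(1 − 0.15466703)·4869000000/1145 = 173241.11.
East: Wₕ = 0.42123836; term = 0.42123836²·(1 − 0.14318902)·21260000000/2034 = 1.5891071 × 10^6.
North: Wₕ = 0.35923136; term = 0.35923136²·(1 − 0.03169886)·2253000000/384 = 733143.35.
Sum = 2.4954916 × 10^6.
SE = √(2.4954916 × 10^6) = 1580.

1580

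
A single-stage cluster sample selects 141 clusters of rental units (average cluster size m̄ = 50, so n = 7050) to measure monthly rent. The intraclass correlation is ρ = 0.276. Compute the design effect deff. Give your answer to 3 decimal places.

deff = 1 + (50 − 1)·0.276 = 1 + 13.524 = 14.524.

14.524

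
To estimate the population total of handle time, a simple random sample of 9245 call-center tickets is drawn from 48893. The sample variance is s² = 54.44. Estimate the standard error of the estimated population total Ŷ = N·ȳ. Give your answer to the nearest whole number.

Var(Ŷ) = N²·Var(ȳ) = N²·(1 − n/N)·s²/n.
f = 9245/48893 = 0.18908637; Var(ȳ) = 0.81091363·54.44/9245 = 0.0047751366.
Var(Ŷ) = 48893² · 0.0047751366 = 1.1415086 × 10^7.
SE(Ŷ) = √(1.1415086 × 10^7) = 3379.

3379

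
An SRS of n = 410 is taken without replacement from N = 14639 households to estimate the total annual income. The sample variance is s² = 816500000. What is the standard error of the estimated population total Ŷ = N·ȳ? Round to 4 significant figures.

2.037 × 10^7

Var(Ŷ) = N²·Var(ȳ) = N²·(1 − n/N)·s²/n.
f = 410/14639 = 0.02800738; Var(ȳ) = 0.97199262·816500000/410 = 1.9356877 × 10^6.
Var(Ŷ) = 14639² · (1.9356877 × 10^6) = 4.148185 × 10^14.
SE(Ŷ) = √(4.148185 × 10^14) = 2.037 × 10^7.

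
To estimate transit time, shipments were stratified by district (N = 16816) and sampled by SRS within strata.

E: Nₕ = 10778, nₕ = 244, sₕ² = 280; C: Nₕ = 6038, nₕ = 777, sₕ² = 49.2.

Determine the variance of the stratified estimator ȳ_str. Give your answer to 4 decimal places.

Var(ȳ_str) = Σₕ Wₕ²(1 − fₕ)sₕ²/nₕ with Wₕ = Nₕ/N, N = 16816.
E: Wₕ = 0.64093720; term = 0.64093720²·(1 − 0.02263871)·280/244 = 0.46073828.
C: Wₕ = 0.35906280; term = 0.35906280²·(1 − 0.12868500)·49.2/777 = 0.0071131194.
Sum = 0.4678514.

0.4679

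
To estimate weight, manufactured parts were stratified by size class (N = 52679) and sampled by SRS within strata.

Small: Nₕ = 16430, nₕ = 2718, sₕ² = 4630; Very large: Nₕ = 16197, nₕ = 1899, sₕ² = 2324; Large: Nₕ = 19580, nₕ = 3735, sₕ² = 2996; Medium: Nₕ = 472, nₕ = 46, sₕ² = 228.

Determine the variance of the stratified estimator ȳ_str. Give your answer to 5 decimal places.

0.33046

Var(ȳ_str) = Σₕ Wₕ²(1 − fₕ)sₕ²/nₕ with Wₕ = Nₕ/N, N = 52679.
Small: Wₕ = 0.31188899; term = 0.31188899²·(1 − 0.16542909)·4630/2718 = 0.1382913.
Very large: Wₕ = 0.30746597; term = 0.30746597²·(1 − 0.11724393)·2324/1899 = 0.10212827.
Large: Wₕ = 0.37168511; term = 0.37168511²·(1 − 0.19075587)·2996/3735 = 0.089677004.
Medium: Wₕ = 0.00895993; term = 0.00895993²·(1 − 0.09745763)·228/46 = 3.5913156 × 10^-4.
Sum = 0.33045571.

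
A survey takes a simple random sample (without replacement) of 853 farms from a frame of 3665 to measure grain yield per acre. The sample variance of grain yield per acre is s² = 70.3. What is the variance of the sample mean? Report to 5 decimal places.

Under SRS without replacement, Var(ȳ) = (1 − f)·s²/n with f = n/N = 853/3665 = 0.23274216.
Var(ȳ) = (1 − 0.23274216)·70.3/853 = 0.76725784·0.082415006 = 0.06323356.

0.06323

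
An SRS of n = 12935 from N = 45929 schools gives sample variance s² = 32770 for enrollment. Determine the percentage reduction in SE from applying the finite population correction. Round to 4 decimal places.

f = n/N = 12935/45929 = 0.28163034.
SE_no-fpc = √(s²/n) = 1.5916772; SE_fpc = √((1−f)s²/n) = 1.3490529.
Ratio = √(1−f) = 0.84756690. Reduction = 100·(1 − 0.84756690) = 15.2433%.

15.2433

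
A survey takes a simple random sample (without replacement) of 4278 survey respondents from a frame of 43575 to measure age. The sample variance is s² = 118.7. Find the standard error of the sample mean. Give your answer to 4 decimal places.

Under SRS without replacement, Var(ȳ) = (1 − f)·s²/n with f = n/N = 4278/43575 = 0.09817556.
Var(ȳ) = (1 − 0.09817556)·118.7/4278 = 0.90182444·0.027746611 = 0.025022572.
SE(ȳ) = √(0.025022572) = 0.1582.

0.1582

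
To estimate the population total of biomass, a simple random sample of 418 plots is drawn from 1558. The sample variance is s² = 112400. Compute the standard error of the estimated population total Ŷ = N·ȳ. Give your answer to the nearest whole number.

21854

Var(Ŷ) = N²·Var(ȳ) = N²·(1 − n/N)·s²/n.
f = 418/1558 = 0.26829268; Var(ȳ) = 0.73170732·112400/418 = 196.75575.
Var(Ŷ) = 1558² · 196.75575 = 4.7759782 × 10^8.
SE(Ŷ) = √(4.7759782 × 10^8) = 21854.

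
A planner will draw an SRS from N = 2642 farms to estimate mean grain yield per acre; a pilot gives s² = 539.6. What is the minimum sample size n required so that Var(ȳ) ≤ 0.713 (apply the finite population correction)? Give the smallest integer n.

Without fpc, n₀ = s²/D = 539.6/0.713 = 756.8022.
With fpc, (1 − n/N)·s²/n ≤ D requires n ≥ n₀/(1 + n₀/N) = 756.8022/(1 + 756.8022/2642) = 588.2871.
Rounding up, n = 589.

589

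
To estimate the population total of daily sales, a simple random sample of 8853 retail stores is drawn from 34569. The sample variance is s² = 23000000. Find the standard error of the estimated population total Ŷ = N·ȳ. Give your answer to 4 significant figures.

Var(Ŷ) = N²·Var(ȳ) = N²·(1 − n/N)·s²/n.
f = 8853/34569 = 0.25609650; Var(ȳ) = 0.74390350·23000000/8853 = 1932.6534.
Var(Ŷ) = 34569² · 1932.6534 = 2.3095513 × 10^12.
SE(Ŷ) = √(2.3095513 × 10^12) = 1.520 × 10^6.

1.520 × 10^6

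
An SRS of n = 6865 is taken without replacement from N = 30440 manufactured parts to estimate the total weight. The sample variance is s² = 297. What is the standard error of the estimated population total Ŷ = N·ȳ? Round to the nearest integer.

Var(Ŷ) = N²·Var(ȳ) = N²·(1 − n/N)·s²/n.
f = 6865/30440 = 0.22552562; Var(ȳ) = 0.77447438·297/6865 = 0.033506029.
Var(Ŷ) = 30440² · 0.033506029 = 3.1046472 × 10^7.
SE(Ŷ) = √(3.1046472 × 10^7) = 5572.

5572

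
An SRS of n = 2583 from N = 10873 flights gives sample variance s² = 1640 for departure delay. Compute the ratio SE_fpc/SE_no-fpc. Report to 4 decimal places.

f = n/N = 2583/10873 = 0.23756093.
SE_no-fpc = √(s²/n) = 0.79681907; SE_fpc = √((1−f)s²/n) = 0.69576454.
Ratio = √(1−f) = 0.87317757.

0.8732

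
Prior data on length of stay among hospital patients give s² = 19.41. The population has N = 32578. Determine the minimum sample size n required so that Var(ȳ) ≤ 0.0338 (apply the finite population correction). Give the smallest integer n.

565

Without fpc, n₀ = s²/D = 19.41/0.0338 = 574.2604.
With fpc, (1 − n/N)·s²/n ≤ D requires n ≥ n₀/(1 + n₀/N) = 574.2604/(1 + 574.2604/32578) = 564.3131.
Rounding up, n = 565.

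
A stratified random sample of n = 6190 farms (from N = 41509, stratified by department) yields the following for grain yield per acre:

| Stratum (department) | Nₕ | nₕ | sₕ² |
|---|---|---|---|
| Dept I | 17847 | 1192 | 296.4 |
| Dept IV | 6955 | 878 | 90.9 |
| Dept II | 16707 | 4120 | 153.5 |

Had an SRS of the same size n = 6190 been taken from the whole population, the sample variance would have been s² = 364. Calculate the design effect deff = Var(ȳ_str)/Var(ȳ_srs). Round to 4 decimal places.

0.9990

Var(ȳ_str) = Σ Wₕ²(1−fₕ)sₕ²/nₕ with Wₕ = Nₕ/41509:
  Dept I: (17847/41509)²·(1−1192/17847)·296.4/1192 = 0.042897034
  Dept IV: (6955/41509)²·(1−878/6955)·90.9/878 = 0.0025396344
  Dept II: (16707/41509)²·(1−4120/16707)·153.5/4120 = 0.0045472342
  → Var(ȳ_str) = 0.049983903.
Var(ȳ_srs) = (1 − 6190/41509)·364/6190 = 0.050035341.
deff = 0.049983903 / 0.050035341 = 0.9990.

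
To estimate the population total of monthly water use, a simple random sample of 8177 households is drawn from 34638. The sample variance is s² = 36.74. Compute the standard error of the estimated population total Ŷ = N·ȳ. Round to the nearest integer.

2029

Var(Ŷ) = N²·Var(ȳ) = N²·(1 − n/N)·s²/n.
f = 8177/34638 = 0.23607021; Var(ȳ) = 0.76392979·36.74/8177 = 0.0034324056.
Var(Ŷ) = 34638² · 0.0034324056 = 4.1181695 × 10^6.
SE(Ŷ) = √(4.1181695 × 10^6) = 2029.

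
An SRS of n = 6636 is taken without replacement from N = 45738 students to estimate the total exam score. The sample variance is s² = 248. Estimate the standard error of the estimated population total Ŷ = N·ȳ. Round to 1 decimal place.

Var(Ŷ) = N²·Var(ȳ) = N²·(1 − n/N)·s²/n.
f = 6636/45738 = 0.14508724; Var(ȳ) = 0.85491276·248/6636 = 0.031949724.
Var(Ŷ) = 45738² · 0.031949724 = 6.6837693 × 10^7.
SE(Ŷ) = √(6.6837693 × 10^7) = 8175.4.

8175.4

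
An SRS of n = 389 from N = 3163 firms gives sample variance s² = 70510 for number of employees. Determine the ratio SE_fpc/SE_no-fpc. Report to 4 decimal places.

0.9365

f = n/N = 389/3163 = 0.12298451.
SE_no-fpc = √(s²/n) = 13.46327; SE_fpc = √((1−f)s²/n) = 12.608232.
Ratio = √(1−f) = 0.93649105.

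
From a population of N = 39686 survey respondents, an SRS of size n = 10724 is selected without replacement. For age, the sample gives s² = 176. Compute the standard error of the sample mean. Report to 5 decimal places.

Under SRS without replacement, Var(ȳ) = (1 − f)·s²/n with f = n/N = 10724/39686 = 0.27022124.
Var(ȳ) = (1 − 0.27022124)·176/10724 = 0.72977876·0.016411787 = 0.011976973.
SE(ȳ) = √(0.011976973) = 0.10944.

0.10944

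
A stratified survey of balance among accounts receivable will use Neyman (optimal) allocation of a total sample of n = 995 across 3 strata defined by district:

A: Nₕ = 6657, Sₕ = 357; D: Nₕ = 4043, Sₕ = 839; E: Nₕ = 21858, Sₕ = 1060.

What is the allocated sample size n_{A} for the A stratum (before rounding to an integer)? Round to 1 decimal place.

Neyman allocation: nₕ = n·NₕSₕ / Σⱼ NⱼSⱼ.
Σ NⱼSⱼ = 6657·357 + 4043·839 + 21858·1060 = 2.8938106 × 10^7.
n_{A} = 995·6657·357 / (2.8938106 × 10^7) = 81.7.

81.7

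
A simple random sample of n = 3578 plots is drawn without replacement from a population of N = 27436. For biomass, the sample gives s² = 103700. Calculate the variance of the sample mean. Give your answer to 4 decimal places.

25.2030

Under SRS without replacement, Var(ȳ) = (1 − f)·s²/n with f = n/N = 3578/27436 = 0.13041260.
Var(ȳ) = (1 − 0.13041260)·103700/3578 = 0.86958740·28.982672 = 25.202966.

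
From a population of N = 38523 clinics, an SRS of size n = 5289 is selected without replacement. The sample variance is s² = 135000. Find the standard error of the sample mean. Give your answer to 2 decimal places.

Under SRS without replacement, Var(ȳ) = (1 − f)·s²/n with f = n/N = 5289/38523 = 0.13729460.
Var(ȳ) = (1 − 0.13729460)·135000/5289 = 0.86270540·25.524674 = 22.020274.
SE(ȳ) = √(22.020274) = 4.69.

4.69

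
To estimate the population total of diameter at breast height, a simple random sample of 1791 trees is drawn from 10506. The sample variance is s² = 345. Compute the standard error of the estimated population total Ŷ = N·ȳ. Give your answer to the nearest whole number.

4200

Var(Ŷ) = N²·Var(ȳ) = N²·(1 − n/N)·s²/n.
f = 1791/10506 = 0.17047401; Var(ȳ) = 0.82952599·345/1791 = 0.15979144.
Var(Ŷ) = 10506² · 0.15979144 = 1.7637146 × 10^7.
SE(Ŷ) = √(1.7637146 × 10^7) = 4200.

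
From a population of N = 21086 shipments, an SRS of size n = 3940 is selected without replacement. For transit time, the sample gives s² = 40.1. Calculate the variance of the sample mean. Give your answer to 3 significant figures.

0.00828

Under SRS without replacement, Var(ȳ) = (1 − f)·s²/n with f = n/N = 3940/21086 = 0.18685384.
Var(ȳ) = (1 − 0.18685384)·40.1/3940 = 0.81314616·0.010177665 = 0.0082759292.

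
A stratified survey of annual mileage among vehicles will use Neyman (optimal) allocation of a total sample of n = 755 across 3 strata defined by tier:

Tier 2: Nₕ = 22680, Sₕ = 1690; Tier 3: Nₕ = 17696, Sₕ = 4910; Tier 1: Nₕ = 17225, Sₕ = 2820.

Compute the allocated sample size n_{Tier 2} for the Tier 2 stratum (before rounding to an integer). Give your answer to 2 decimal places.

166.51

Neyman allocation: nₕ = n·NₕSₕ / Σⱼ NⱼSⱼ.
Σ NⱼSⱼ = 22680·1690 + 17696·4910 + 17225·2820 = 1.7379106 × 10^8.
n_{Tier 2} = 755·22680·1690 / (1.7379106 × 10^8) = 166.51.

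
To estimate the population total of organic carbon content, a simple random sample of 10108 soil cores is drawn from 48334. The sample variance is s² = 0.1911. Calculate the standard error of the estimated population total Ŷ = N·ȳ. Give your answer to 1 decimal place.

Var(Ŷ) = N²·Var(ȳ) = N²·(1 − n/N)·s²/n.
f = 10108/48334 = 0.20912815; Var(ȳ) = 0.79087185·0.1911/10108 = 1.4952079 × 10^-5.
Var(Ŷ) = 48334² · (1.4952079 × 10^-5) = 34930.681.
SE(Ŷ) = √(34930.681) = 186.9.

186.9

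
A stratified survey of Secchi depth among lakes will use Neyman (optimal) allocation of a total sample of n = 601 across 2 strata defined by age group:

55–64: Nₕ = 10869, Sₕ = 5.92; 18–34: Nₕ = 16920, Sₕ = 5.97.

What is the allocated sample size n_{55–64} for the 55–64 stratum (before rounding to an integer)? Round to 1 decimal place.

Neyman allocation: nₕ = n·NₕSₕ / Σⱼ NⱼSⱼ.
Σ NⱼSⱼ = 10869·5.92 + 16920·5.97 = 165356.88.
n_{55–64} = 601·10869·5.92 / 165356.88 = 233.9.

233.9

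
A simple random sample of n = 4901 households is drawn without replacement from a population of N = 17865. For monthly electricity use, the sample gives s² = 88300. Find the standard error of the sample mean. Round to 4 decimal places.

3.6158

Under SRS without replacement, Var(ȳ) = (1 − f)·s²/n with f = n/N = 4901/17865 = 0.27433529.
Var(ȳ) = (1 − 0.27433529)·88300/4901 = 0.72566471·18.016731 = 13.074106.
SE(ȳ) = √(13.074106) = 3.6158.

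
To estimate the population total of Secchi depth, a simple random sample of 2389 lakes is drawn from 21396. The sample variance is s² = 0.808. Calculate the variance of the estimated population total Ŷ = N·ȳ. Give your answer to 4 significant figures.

Var(Ŷ) = N²·Var(ȳ) = N²·(1 − n/N)·s²/n.
f = 2389/21396 = 0.11165638; Var(ȳ) = 0.88834362·0.808/2389 = 3.0045276 × 10^-4.
Var(Ŷ) = 21396² · (3.0045276 × 10^-4) = 137543.91.

137500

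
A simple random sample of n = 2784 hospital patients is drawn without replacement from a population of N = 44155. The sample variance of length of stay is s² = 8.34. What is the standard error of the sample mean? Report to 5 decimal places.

Under SRS without replacement, Var(ȳ) = (1 − f)·s²/n with f = n/N = 2784/44155 = 0.06305062.
Var(ȳ) = (1 − 0.06305062)·8.34/2784 = 0.93694938·0.0029956897 = 0.0028068096.
SE(ȳ) = √(0.0028068096) = 0.05298.

0.05298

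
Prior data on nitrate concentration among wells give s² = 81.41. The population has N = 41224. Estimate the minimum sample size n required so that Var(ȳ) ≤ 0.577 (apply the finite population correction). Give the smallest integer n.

141

Without fpc, n₀ = s²/D = 81.41/0.577 = 141.0919.
With fpc, (1 − n/N)·s²/n ≤ D requires n ≥ n₀/(1 + n₀/N) = 141.0919/(1 + 141.0919/41224) = 140.6107.
Rounding up, n = 141.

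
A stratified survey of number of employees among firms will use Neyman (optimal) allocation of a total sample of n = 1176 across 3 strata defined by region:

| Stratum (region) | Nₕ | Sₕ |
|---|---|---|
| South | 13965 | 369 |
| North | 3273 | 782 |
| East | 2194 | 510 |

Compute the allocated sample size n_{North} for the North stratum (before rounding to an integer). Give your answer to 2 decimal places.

Neyman allocation: nₕ = n·NₕSₕ / Σⱼ NⱼSⱼ.
Σ NⱼSⱼ = 13965·369 + 3273·782 + 2194·510 = 8.831511 × 10^6.
n_{North} = 1176·3273·782 / (8.831511 × 10^6) = 340.82.

340.82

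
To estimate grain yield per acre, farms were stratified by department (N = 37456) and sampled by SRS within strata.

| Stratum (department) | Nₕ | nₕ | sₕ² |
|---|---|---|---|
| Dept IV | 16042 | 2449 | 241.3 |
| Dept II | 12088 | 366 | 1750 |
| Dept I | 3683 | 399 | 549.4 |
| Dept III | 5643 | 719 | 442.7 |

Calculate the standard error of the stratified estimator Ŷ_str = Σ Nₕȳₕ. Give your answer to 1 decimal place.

27069.4

Var(Ŷ_str) = Σₕ Nₕ²(1 − fₕ)sₕ²/nₕ.
Dept IV: 16042²·(1 − 2449/16042)·241.3/2449 = 2.1485347 × 10^7.
Dept II: 12088²·(1 − 366/12088)·1750/366 = 6.7750598 × 10^8.
Dept I: 3683²·(1 − 399/3683)·549.4/399 = 1.6654079 × 10^7.
Dept III: 5643²·(1 − 719/5643)·442.7/719 = 1.7108374 × 10^7.
Sum = 7.3275378 × 10^8.
SE = √(7.3275378 × 10^8) = 27069.4.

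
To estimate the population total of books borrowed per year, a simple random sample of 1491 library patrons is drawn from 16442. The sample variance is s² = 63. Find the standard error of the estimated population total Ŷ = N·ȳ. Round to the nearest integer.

Var(Ŷ) = N²·Var(ȳ) = N²·(1 − n/N)·s²/n.
f = 1491/16442 = 0.09068240; Var(ȳ) = 0.90931760·63/1491 = 0.03842187.
Var(Ŷ) = 16442² · 0.03842187 = 1.0386944 × 10^7.
SE(Ŷ) = √(1.0386944 × 10^7) = 3223.

3223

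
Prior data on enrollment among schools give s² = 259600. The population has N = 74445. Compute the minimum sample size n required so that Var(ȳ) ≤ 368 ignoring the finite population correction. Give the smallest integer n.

Without fpc, n₀ = s²/D = 259600/368 = 705.4348.
Rounding up, n = 706.

706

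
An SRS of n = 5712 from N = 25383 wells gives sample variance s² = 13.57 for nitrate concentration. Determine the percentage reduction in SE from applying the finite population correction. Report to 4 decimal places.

11.9678

f = n/N = 5712/25383 = 0.22503250.
SE_no-fpc = √(s²/n) = 0.048741156; SE_fpc = √((1−f)s²/n) = 0.042907931.
Ratio = √(1−f) = 0.88032238. Reduction = 100·(1 − 0.88032238) = 11.9678%.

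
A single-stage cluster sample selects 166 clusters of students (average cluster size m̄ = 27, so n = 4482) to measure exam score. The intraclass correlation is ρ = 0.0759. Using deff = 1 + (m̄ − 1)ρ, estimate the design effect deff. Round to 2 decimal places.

2.97

deff = 1 + (27 − 1)·0.0759 = 1 + 1.9734 = 2.9734.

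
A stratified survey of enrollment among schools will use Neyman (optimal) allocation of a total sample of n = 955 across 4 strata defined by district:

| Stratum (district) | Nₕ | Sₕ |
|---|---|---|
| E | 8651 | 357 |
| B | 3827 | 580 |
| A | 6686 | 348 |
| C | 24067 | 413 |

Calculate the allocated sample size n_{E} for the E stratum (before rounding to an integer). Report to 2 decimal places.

167.82

Neyman allocation: nₕ = n·NₕSₕ / Σⱼ NⱼSⱼ.
Σ NⱼSⱼ = 8651·357 + 3827·580 + 6686·348 + 24067·413 = 1.7574466 × 10^7.
n_{E} = 955·8651·357 / (1.7574466 × 10^7) = 167.82.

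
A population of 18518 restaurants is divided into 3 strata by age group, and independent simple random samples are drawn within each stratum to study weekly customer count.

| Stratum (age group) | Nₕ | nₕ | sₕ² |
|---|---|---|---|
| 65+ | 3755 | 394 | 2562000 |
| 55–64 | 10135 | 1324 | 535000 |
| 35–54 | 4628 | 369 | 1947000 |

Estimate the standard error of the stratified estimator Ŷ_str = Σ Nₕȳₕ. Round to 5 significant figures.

471330

Var(Ŷ_str) = Σₕ Nₕ²(1 − fₕ)sₕ²/nₕ.
65+: 3755²·(1 − 394/3755)·2562000/394 = 8.2065639 × 10^10.
55–64: 10135²·(1 − 1324/10135)·535000/1324 = 3.6084006 × 10^10.
35–54: 4628²·(1 − 369/4628)·1947000/369 = 1.0400173 × 10^11.
Sum = 2.2215138 × 10^11.
SE = √(2.2215138 × 10^11) = 471330.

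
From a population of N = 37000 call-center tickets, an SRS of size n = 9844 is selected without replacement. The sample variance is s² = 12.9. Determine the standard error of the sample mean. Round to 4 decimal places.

Under SRS without replacement, Var(ȳ) = (1 − f)·s²/n with f = n/N = 9844/37000 = 0.26605405.
Var(ȳ) = (1 − 0.26605405)·12.9/9844 = 0.73394595·0.0013104429 = 9.6179426 × 10^-4.
SE(ȳ) = √(9.6179426 × 10^-4) = 0.0310.

0.0310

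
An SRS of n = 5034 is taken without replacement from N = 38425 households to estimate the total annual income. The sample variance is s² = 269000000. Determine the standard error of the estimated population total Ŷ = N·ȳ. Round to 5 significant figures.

8.2802 × 10^6

Var(Ŷ) = N²·Var(ȳ) = N²·(1 − n/N)·s²/n.
f = 5034/38425 = 0.13100846; Var(ȳ) = 0.86899154·269000000/5034 = 46435.98.
Var(Ŷ) = 38425² · 46435.98 = 6.8561825 × 10^13.
SE(Ŷ) = √(6.8561825 × 10^13) = 8.2802 × 10^6.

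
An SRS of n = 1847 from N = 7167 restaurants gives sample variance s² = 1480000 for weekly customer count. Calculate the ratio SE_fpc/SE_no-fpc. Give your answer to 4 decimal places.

0.8616

f = n/N = 1847/7167 = 0.25770894.
SE_no-fpc = √(s²/n) = 28.307232; SE_fpc = √((1−f)s²/n) = 24.388468.
Ratio = √(1−f) = 0.86156315.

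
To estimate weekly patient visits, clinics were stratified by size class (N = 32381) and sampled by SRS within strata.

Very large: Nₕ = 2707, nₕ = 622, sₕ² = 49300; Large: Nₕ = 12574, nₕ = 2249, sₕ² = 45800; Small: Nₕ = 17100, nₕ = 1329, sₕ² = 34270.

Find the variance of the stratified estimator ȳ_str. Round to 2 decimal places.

Var(ȳ_str) = Σₕ Wₕ²(1 − fₕ)sₕ²/nₕ with Wₕ = Nₕ/N, N = 32381.
Very large: Wₕ = 0.08359841; term = 0.08359841²·(1 − 0.22977466)·49300/622 = 0.42664861.
Large: Wₕ = 0.38831413; term = 0.38831413²·(1 − 0.17886114)·45800/2249 = 2.5215003.
Small: Wₕ = 0.52808746; term = 0.52808746²·(1 − 0.07771930)·34270/1329 = 6.6322968.
Sum = 9.5804457.

9.58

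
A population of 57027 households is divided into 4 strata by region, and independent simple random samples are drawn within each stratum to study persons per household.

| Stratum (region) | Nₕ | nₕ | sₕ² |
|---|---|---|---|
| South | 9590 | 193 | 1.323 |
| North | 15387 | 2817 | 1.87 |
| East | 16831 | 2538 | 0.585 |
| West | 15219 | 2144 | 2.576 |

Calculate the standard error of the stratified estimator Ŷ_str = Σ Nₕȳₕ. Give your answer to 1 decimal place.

Var(Ŷ_str) = Σₕ Nₕ²(1 − fₕ)sₕ²/nₕ.
South: 9590²·(1 − 193/9590)·1.323/193 = 617746.61.
North: 15387²·(1 − 2817/15387)·1.87/2817 = 128393.78.
East: 16831²·(1 − 2538/16831)·0.585/2538 = 55449.491.
West: 15219²·(1 − 2144/15219)·2.576/2144 = 239083.11.
Sum = 1.040673 × 10^6.
SE = √(1.040673 × 10^6) = 1020.1.

1020.1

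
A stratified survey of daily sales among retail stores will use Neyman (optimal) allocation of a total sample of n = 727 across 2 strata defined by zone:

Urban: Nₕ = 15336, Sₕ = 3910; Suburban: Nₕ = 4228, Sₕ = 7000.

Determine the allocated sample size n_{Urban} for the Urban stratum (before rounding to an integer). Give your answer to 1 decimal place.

486.8

Neyman allocation: nₕ = n·NₕSₕ / Σⱼ NⱼSⱼ.
Σ NⱼSⱼ = 15336·3910 + 4228·7000 = 8.955976 × 10^7.
n_{Urban} = 727·15336·3910 / (8.955976 × 10^7) = 486.8.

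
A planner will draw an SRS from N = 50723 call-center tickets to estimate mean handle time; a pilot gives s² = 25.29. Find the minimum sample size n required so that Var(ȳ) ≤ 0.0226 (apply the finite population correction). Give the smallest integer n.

Without fpc, n₀ = s²/D = 25.29/0.0226 = 1119.0265.
With fpc, (1 − n/N)·s²/n ≤ D requires n ≥ n₀/(1 + n₀/N) = 1119.0265/(1 + 1119.0265/50723) = 1094.8720.
Rounding up, n = 1095.

1095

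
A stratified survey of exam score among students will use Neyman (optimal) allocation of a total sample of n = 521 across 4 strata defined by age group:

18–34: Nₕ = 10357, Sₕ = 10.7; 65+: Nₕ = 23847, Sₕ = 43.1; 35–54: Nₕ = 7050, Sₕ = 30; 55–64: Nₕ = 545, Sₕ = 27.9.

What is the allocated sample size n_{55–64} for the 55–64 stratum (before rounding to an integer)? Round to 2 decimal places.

Neyman allocation: nₕ = n·NₕSₕ / Σⱼ NⱼSⱼ.
Σ NⱼSⱼ = 10357·10.7 + 23847·43.1 + 7050·30 + 545·27.9 = 1.3653311 × 10^6.
n_{55–64} = 521·545·27.9 / (1.3653311 × 10^6) = 5.80.

5.80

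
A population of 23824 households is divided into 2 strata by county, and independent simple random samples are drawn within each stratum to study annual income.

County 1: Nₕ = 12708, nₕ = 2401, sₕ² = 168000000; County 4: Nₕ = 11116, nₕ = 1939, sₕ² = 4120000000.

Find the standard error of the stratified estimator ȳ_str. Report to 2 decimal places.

630.90

Var(ȳ_str) = Σₕ Wₕ²(1 − fₕ)sₕ²/nₕ with Wₕ = Nₕ/N, N = 23824.
County 1: Wₕ = 0.53341169; term = 0.53341169²·(1 − 0.18893610)·168000000/2401 = 16147.201.
County 4: Wₕ = 0.46658831; term = 0.46658831²·(1 − 0.17443325)·4120000000/1939 = 381890.91.
Sum = 398038.11.
SE = √(398038.11) = 630.90.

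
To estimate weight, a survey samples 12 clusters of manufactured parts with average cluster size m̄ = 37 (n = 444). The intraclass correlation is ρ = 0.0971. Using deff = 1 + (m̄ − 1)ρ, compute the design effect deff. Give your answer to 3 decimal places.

4.496

deff = 1 + (37 − 1)·0.0971 = 1 + 3.4956 = 4.4956.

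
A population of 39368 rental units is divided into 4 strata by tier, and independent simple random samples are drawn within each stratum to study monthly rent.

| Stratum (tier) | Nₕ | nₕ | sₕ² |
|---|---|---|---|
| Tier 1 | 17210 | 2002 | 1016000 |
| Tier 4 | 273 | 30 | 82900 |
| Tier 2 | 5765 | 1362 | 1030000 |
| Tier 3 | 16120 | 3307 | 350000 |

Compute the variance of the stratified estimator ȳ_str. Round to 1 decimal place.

112.3

Var(ȳ_str) = Σₕ Wₕ²(1 − fₕ)sₕ²/nₕ with Wₕ = Nₕ/N, N = 39368.
Tier 1: Wₕ = 0.43715708; term = 0.43715708²·(1 − 0.11632772)·1016000/2002 = 85.702976.
Tier 4: Wₕ = 0.00693457; term = 0.00693457²·(1 − 0.10989011)·82900/30 = 0.11828114.
Tier 2: Wₕ = 0.14643873; term = 0.14643873²·(1 − 0.23625325)·1030000/1362 = 12.385724.
Tier 3: Wₕ = 0.40946962; term = 0.40946962²·(1 − 0.20514888)·350000/3307 = 14.104673.
Sum = 112.31165.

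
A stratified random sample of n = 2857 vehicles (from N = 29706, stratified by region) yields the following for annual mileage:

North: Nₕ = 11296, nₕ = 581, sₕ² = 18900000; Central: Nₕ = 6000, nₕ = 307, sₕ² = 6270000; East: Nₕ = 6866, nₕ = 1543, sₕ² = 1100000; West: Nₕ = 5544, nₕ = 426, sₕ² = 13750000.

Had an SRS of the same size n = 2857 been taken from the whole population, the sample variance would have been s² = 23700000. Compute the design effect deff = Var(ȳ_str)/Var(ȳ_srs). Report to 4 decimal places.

0.8429

Var(ȳ_str) = Σ Wₕ²(1−fₕ)sₕ²/nₕ with Wₕ = Nₕ/29706:
  North: (11296/29706)²·(1−581/11296)·18900000/581 = 4461.8419
  Central: (6000/29706)²·(1−307/6000)·6270000/307 = 790.5571
  East: (6866/29706)²·(1−1543/6866)·1100000/1543 = 29.525596
  West: (5544/29706)²·(1−426/5544)·13750000/426 = 1037.8348
  → Var(ȳ_str) = 6319.7594.
Var(ȳ_srs) = (1 − 2857/29706)·23700000/2857 = 7497.5961.
deff = 6319.7594 / 7497.5961 = 0.8429.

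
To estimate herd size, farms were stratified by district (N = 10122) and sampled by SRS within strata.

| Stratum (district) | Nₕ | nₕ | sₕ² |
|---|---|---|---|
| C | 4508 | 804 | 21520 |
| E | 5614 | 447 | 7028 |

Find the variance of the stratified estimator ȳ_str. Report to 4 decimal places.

Var(ȳ_str) = Σₕ Wₕ²(1 − fₕ)sₕ²/nₕ with Wₕ = Nₕ/N, N = 10122.
C: Wₕ = 0.44536653; term = 0.44536653²·(1 − 0.17834960)·21520/804 = 4.3622288.
E: Wₕ = 0.55463347; term = 0.55463347²·(1 − 0.07962237)·7028/447 = 4.4514596.
Sum = 8.8136884.

8.8137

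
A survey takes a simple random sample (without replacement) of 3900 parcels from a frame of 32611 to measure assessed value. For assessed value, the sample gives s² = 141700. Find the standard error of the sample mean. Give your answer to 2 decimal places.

Under SRS without replacement, Var(ȳ) = (1 − f)·s²/n with f = n/N = 3900/32611 = 0.11959155.
Var(ȳ) = (1 − 0.11959155)·141700/3900 = 0.88040845·36.333333 = 31.988174.
SE(ȳ) = √(31.988174) = 5.66.

5.66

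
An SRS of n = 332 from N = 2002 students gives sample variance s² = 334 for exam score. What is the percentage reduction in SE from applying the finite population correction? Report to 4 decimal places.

f = n/N = 332/2002 = 0.16583417.
SE_no-fpc = √(s²/n) = 1.0030075; SE_fpc = √((1−f)s²/n) = 0.91607365.
Ratio = √(1−f) = 0.91332679. Reduction = 100·(1 − 0.91332679) = 8.6673%.

8.6673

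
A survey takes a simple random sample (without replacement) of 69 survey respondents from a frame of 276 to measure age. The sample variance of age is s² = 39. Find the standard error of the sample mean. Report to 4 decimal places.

Under SRS without replacement, Var(ȳ) = (1 − f)·s²/n with f = n/N = 69/276 = 0.25000000.
Var(ȳ) = (1 − 0.25000000)·39/69 = 0.75000000·0.56521739 = 0.42391304.
SE(ȳ) = √(0.42391304) = 0.6511.

0.6511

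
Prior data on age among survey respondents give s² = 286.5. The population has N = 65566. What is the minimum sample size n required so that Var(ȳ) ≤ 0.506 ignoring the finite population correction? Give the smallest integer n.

Without fpc, n₀ = s²/D = 286.5/0.506 = 566.2055.
Rounding up, n = 567.

567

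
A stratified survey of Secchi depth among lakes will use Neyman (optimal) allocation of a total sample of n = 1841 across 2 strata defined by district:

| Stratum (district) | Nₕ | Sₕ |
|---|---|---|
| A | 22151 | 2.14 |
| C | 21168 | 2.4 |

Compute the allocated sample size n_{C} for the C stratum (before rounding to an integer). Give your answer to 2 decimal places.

952.37

Neyman allocation: nₕ = n·NₕSₕ / Σⱼ NⱼSⱼ.
Σ NⱼSⱼ = 22151·2.14 + 21168·2.4 = 98206.34.
n_{C} = 1841·21168·2.4 / 98206.34 = 952.37.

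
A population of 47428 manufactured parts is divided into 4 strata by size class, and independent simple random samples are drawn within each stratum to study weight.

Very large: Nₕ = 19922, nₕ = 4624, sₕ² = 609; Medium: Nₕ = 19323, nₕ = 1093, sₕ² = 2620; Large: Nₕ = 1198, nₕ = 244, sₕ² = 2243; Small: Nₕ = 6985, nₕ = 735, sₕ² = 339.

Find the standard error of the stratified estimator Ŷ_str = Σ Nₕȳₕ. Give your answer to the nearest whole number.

Var(Ŷ_str) = Σₕ Nₕ²(1 − fₕ)sₕ²/nₕ.
Very large: 19922²·(1 − 4624/19922)·609/4624 = 4.0139047 × 10^7.
Medium: 19323²·(1 − 1093/19323)·2620/1093 = 8.4438858 × 10^8.
Large: 1198²·(1 − 244/1198)·2243/244 = 1.0506175 × 10^7.
Small: 6985²·(1 − 735/6985)·339/735 = 2.0135332 × 10^7.
Sum = 9.1516913 × 10^8.
SE = √(9.1516913 × 10^8) = 30252.

30252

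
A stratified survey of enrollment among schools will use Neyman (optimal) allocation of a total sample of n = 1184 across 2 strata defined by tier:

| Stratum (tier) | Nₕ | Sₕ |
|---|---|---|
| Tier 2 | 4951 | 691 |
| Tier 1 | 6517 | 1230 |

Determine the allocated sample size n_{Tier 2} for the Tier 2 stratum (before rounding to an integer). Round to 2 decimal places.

354.17

Neyman allocation: nₕ = n·NₕSₕ / Σⱼ NⱼSⱼ.
Σ NⱼSⱼ = 4951·691 + 6517·1230 = 1.1437051 × 10^7.
n_{Tier 2} = 1184·4951·691 / (1.1437051 × 10^7) = 354.17.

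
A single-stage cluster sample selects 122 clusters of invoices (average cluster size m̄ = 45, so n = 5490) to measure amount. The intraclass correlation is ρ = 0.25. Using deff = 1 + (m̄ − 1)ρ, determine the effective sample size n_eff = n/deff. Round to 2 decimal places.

457.50

deff = 1 + (45 − 1)·0.25 = 1 + 11 = 12.
n_eff = 5490 / 12 = 457.50.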